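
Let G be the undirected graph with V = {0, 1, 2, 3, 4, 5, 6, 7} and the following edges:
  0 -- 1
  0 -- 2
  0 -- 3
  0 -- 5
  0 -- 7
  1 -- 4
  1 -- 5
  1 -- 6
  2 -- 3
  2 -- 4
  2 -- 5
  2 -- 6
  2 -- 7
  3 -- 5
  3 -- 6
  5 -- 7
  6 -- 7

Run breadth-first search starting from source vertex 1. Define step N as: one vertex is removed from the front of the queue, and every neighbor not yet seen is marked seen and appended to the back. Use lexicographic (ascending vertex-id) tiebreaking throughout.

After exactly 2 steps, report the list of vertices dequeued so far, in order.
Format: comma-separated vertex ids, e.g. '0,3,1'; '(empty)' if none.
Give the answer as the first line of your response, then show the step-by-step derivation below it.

1,0

step 1: dequeue 1; queue=[0,4,5,6]; order=1
step 2: dequeue 0; queue=[4,5,6,2,3,7]; order=1,0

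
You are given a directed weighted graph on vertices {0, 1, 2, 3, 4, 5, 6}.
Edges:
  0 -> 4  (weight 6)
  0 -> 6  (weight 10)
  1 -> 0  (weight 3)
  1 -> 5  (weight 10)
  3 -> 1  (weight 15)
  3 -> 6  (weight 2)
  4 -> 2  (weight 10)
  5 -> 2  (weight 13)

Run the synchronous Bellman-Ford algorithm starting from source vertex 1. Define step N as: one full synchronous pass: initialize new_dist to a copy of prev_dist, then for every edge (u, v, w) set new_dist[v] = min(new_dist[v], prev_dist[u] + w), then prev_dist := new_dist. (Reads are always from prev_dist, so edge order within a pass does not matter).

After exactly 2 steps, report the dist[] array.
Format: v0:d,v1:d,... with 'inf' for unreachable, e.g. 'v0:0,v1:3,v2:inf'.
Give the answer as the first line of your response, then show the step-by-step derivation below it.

v0:3,v1:0,v2:23,v3:inf,v4:9,v5:10,v6:13

step 1: dist = v0:3,v1:0,v2:inf,v3:inf,v4:inf,v5:10,v6:inf
step 2: dist = v0:3,v1:0,v2:23,v3:inf,v4:9,v5:10,v6:13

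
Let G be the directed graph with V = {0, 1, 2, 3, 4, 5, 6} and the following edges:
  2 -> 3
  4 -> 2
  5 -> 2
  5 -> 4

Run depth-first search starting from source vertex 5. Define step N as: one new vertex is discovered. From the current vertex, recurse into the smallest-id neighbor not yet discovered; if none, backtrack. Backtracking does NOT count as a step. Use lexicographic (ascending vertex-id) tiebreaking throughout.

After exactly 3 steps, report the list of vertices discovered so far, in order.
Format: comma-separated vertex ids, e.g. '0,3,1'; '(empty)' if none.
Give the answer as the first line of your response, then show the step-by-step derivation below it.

5,2,3

step 1: discover 5; path=5; order=5
step 2: discover 2; path=5>2; order=5,2
step 3: discover 3; path=5>2>3; order=5,2,3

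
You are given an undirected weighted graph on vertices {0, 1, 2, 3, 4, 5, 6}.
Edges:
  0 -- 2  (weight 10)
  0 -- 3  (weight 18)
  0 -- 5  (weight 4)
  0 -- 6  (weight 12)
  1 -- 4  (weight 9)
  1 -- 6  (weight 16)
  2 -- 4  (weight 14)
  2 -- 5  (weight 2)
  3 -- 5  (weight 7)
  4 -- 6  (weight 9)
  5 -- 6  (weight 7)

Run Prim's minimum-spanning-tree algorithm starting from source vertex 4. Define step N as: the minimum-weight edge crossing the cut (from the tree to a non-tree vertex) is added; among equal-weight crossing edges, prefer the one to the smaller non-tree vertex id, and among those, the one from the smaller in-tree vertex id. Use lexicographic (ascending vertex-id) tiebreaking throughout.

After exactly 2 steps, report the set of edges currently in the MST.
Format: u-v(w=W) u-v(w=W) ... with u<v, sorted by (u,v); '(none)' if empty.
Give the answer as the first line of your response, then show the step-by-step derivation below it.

1-4(w=9) 4-6(w=9)

step 1: add edge 1-4 (w=9); MST = {1-4(w=9)}
step 2: add edge 4-6 (w=9); MST = {1-4(w=9) 4-6(w=9)}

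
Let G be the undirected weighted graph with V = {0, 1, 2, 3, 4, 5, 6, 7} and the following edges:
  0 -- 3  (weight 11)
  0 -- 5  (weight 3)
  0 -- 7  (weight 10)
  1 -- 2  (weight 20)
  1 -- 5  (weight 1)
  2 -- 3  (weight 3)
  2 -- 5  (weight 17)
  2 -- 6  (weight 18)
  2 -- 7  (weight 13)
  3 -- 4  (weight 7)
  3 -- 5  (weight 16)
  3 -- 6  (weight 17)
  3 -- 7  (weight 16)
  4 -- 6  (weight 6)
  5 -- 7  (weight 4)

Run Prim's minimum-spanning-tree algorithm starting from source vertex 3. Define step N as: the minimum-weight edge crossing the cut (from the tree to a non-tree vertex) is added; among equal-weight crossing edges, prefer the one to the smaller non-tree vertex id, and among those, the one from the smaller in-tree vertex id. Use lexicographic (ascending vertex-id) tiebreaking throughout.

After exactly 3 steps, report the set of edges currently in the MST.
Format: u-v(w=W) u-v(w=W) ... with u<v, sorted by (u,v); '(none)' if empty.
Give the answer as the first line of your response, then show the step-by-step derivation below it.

2-3(w=3) 3-4(w=7) 4-6(w=6)

step 1: add edge 2-3 (w=3); MST = {2-3(w=3)}
step 2: add edge 3-4 (w=7); MST = {2-3(w=3) 3-4(w=7)}
step 3: add edge 4-6 (w=6); MST = {2-3(w=3) 3-4(w=7) 4-6(w=6)}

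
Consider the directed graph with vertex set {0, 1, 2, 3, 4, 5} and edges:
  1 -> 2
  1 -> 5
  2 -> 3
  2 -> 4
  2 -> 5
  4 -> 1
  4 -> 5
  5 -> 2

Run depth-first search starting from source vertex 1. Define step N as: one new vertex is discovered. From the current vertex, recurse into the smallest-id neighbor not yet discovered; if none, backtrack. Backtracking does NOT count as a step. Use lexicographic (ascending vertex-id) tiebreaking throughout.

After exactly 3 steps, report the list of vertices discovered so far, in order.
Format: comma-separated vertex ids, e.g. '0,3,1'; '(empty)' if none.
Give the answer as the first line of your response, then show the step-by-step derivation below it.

1,2,3

step 1: discover 1; path=1; order=1
step 2: discover 2; path=1>2; order=1,2
step 3: discover 3; path=1>2>3; order=1,2,3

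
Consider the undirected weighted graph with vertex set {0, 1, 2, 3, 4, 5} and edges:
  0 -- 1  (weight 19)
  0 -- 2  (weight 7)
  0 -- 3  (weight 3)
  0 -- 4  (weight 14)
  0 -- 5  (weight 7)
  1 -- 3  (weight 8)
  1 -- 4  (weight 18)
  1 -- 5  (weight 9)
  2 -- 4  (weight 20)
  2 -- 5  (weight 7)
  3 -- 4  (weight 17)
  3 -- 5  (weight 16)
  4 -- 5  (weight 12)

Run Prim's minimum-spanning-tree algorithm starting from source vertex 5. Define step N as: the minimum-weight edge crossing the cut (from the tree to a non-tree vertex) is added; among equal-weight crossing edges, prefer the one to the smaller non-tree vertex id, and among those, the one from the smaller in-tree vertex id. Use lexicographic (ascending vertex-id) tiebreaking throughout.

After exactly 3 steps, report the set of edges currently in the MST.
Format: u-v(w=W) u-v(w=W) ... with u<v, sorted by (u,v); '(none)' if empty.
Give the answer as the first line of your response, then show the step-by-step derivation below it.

0-2(w=7) 0-3(w=3) 0-5(w=7)

step 1: add edge 0-5 (w=7); MST = {0-5(w=7)}
step 2: add edge 0-3 (w=3); MST = {0-3(w=3) 0-5(w=7)}
step 3: add edge 0-2 (w=7); MST = {0-2(w=7) 0-3(w=3) 0-5(w=7)}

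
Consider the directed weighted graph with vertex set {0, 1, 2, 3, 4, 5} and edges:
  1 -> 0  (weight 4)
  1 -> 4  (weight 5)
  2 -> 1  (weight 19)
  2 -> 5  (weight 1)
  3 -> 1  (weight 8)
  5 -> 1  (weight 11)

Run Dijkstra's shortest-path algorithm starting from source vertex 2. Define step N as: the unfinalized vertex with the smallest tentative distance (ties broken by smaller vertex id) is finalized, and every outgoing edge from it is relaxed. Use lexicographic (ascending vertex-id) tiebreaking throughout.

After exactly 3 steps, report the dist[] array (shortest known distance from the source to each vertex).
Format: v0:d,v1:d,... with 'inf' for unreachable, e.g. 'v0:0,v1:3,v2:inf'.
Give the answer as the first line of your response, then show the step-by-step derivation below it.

v0:16,v1:12,v2:0,v3:inf,v4:17,v5:1

step 1: dist = v0:inf,v1:19,v2:0,v3:inf,v4:inf,v5:1
step 2: dist = v0:inf,v1:12,v2:0,v3:inf,v4:inf,v5:1
step 3: dist = v0:16,v1:12,v2:0,v3:inf,v4:17,v5:1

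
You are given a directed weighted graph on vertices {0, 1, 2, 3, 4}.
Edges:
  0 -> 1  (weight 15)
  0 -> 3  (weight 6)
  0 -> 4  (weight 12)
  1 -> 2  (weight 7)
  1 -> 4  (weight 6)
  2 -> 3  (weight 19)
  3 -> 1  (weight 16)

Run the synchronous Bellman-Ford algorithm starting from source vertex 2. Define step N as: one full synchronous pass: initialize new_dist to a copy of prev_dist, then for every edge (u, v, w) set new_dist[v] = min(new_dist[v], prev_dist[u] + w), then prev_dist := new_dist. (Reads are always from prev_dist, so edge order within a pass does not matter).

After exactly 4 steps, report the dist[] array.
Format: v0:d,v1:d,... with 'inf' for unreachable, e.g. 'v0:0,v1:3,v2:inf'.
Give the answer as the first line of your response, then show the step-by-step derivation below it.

v0:inf,v1:35,v2:0,v3:19,v4:41

step 1: dist = v0:inf,v1:inf,v2:0,v3:19,v4:inf
step 2: dist = v0:inf,v1:35,v2:0,v3:19,v4:inf
step 3: dist = v0:inf,v1:35,v2:0,v3:19,v4:41
step 4: dist = v0:inf,v1:35,v2:0,v3:19,v4:41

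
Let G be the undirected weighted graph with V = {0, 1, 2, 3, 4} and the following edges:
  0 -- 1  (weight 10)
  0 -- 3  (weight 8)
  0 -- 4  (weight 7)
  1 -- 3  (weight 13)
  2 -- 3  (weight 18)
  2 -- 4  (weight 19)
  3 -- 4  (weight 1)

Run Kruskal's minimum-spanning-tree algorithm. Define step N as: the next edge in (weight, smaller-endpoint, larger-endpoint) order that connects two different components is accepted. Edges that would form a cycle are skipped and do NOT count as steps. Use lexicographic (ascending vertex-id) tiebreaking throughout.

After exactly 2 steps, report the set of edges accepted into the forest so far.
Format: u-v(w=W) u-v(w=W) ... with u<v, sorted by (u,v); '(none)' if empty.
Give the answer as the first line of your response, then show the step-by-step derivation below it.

0-4(w=7) 3-4(w=1)

step 1: add edge 3-4 (w=1); MST = {3-4(w=1)}
step 2: add edge 0-4 (w=7); MST = {0-4(w=7) 3-4(w=1)}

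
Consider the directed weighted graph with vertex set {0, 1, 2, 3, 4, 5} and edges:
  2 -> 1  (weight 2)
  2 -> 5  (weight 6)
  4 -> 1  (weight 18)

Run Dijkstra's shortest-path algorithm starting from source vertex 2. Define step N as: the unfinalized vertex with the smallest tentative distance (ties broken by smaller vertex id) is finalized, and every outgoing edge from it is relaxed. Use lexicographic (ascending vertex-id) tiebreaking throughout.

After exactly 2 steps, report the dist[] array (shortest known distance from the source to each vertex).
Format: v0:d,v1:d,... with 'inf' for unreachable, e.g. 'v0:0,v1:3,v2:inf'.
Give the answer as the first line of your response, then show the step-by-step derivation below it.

v0:inf,v1:2,v2:0,v3:inf,v4:inf,v5:6

step 1: dist = v0:inf,v1:2,v2:0,v3:inf,v4:inf,v5:6
step 2: dist = v0:inf,v1:2,v2:0,v3:inf,v4:inf,v5:6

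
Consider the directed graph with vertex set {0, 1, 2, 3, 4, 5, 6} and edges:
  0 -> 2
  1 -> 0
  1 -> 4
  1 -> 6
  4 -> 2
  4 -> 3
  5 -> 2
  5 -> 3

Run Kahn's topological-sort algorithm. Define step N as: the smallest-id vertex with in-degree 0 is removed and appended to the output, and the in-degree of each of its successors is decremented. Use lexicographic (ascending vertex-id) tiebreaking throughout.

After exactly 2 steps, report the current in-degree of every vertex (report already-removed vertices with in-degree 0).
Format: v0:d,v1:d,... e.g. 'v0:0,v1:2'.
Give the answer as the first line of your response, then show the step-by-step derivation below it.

v0:0,v1:0,v2:2,v3:2,v4:0,v5:0,v6:0

step 1: output 1; order=[1]; indeg=(0,0,3,2,0,0,0)
step 2: output 0; order=[1,0]; indeg=(0,0,2,2,0,0,0)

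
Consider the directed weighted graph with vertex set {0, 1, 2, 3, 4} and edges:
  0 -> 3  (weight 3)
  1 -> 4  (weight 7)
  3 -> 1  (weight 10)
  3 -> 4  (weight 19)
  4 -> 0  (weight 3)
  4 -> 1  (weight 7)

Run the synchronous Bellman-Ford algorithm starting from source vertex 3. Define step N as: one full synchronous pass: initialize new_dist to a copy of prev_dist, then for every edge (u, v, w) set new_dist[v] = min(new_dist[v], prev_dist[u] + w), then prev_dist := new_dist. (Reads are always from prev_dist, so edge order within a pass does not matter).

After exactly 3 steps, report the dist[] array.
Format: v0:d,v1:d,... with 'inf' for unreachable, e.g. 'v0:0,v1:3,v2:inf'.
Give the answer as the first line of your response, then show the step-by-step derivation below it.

v0:20,v1:10,v2:inf,v3:0,v4:17

step 1: dist = v0:inf,v1:10,v2:inf,v3:0,v4:19
step 2: dist = v0:22,v1:10,v2:inf,v3:0,v4:17
step 3: dist = v0:20,v1:10,v2:inf,v3:0,v4:17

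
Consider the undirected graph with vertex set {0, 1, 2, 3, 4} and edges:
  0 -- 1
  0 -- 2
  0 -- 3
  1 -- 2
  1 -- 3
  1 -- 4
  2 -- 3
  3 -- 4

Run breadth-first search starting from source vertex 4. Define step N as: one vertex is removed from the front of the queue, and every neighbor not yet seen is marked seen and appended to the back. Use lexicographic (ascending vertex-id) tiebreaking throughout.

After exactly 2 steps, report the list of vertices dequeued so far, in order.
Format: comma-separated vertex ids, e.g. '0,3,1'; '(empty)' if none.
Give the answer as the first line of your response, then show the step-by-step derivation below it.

4,1

step 1: dequeue 4; queue=[1,3]; order=4
step 2: dequeue 1; queue=[3,0,2]; order=4,1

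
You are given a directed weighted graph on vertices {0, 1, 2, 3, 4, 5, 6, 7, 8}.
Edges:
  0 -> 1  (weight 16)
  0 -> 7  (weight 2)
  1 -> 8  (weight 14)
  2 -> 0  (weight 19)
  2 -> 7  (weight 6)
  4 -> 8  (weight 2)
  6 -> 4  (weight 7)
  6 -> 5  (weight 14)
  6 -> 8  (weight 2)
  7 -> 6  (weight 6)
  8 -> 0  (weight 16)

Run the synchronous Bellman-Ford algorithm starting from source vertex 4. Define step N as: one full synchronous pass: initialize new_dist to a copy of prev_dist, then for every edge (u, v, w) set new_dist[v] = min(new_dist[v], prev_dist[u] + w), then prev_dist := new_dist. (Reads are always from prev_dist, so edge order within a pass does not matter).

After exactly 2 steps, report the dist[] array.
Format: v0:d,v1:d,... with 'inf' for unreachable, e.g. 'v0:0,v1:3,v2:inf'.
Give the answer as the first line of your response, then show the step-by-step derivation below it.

v0:18,v1:inf,v2:inf,v3:inf,v4:0,v5:inf,v6:inf,v7:inf,v8:2

step 1: dist = v0:inf,v1:inf,v2:inf,v3:inf,v4:0,v5:inf,v6:inf,v7:inf,v8:2
step 2: dist = v0:18,v1:inf,v2:inf,v3:inf,v4:0,v5:inf,v6:inf,v7:inf,v8:2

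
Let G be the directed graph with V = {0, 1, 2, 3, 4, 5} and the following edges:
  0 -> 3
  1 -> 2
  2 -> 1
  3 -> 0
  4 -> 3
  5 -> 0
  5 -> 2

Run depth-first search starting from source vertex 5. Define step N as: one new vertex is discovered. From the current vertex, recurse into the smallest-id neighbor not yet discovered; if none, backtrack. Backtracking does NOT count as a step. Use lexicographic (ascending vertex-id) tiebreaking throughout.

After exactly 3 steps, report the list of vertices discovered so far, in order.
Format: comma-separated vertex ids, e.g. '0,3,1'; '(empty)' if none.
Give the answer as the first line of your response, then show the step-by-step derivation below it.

5,0,3

step 1: discover 5; path=5; order=5
step 2: discover 0; path=5>0; order=5,0
step 3: discover 3; path=5>0>3; order=5,0,3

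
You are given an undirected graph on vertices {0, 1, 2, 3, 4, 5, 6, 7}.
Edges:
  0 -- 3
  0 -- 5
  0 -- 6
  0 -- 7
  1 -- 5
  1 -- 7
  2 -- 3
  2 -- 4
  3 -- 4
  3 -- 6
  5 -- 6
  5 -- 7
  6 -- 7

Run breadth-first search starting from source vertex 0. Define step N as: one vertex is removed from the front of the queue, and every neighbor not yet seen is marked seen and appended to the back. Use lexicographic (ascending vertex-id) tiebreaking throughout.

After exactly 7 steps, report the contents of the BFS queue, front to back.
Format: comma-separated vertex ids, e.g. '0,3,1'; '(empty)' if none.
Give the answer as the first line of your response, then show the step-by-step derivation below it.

1

step 1: dequeue 0; queue=[3,5,6,7]; order=0
step 2: dequeue 3; queue=[5,6,7,2,4]; order=0,3
step 3: dequeue 5; queue=[6,7,2,4,1]; order=0,3,5
step 4: dequeue 6; queue=[7,2,4,1]; order=0,3,5,6
step 5: dequeue 7; queue=[2,4,1]; order=0,3,5,6,7
step 6: dequeue 2; queue=[4,1]; order=0,3,5,6,7,2
step 7: dequeue 4; queue=[1]; order=0,3,5,6,7,2,4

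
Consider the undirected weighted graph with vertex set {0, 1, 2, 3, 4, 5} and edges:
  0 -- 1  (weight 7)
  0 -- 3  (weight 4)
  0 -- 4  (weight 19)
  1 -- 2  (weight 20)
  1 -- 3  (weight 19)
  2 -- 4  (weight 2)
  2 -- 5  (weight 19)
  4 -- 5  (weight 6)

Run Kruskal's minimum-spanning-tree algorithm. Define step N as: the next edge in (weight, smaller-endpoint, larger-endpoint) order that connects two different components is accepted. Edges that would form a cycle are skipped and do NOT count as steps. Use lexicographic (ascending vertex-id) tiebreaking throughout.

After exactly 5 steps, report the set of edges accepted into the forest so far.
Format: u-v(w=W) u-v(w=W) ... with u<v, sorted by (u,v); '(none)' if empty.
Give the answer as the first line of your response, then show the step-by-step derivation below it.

0-1(w=7) 0-3(w=4) 0-4(w=19) 2-4(w=2) 4-5(w=6)

step 1: add edge 2-4 (w=2); MST = {2-4(w=2)}
step 2: add edge 0-3 (w=4); MST = {0-3(w=4) 2-4(w=2)}
step 3: add edge 4-5 (w=6); MST = {0-3(w=4) 2-4(w=2) 4-5(w=6)}
step 4: add edge 0-1 (w=7); MST = {0-1(w=7) 0-3(w=4) 2-4(w=2) 4-5(w=6)}
step 5: add edge 0-4 (w=19); MST = {0-1(w=7) 0-3(w=4) 0-4(w=19) 2-4(w=2) 4-5(w=6)}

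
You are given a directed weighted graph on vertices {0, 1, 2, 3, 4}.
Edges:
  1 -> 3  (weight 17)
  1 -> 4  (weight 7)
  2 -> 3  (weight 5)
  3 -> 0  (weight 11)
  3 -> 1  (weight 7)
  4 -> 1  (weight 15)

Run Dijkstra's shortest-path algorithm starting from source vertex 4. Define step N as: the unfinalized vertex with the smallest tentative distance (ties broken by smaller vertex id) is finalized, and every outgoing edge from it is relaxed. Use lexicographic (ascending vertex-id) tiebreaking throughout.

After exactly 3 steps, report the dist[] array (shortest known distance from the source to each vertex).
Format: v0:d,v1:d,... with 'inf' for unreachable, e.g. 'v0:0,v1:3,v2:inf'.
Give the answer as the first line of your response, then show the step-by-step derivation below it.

v0:43,v1:15,v2:inf,v3:32,v4:0

step 1: dist = v0:inf,v1:15,v2:inf,v3:inf,v4:0
step 2: dist = v0:inf,v1:15,v2:inf,v3:32,v4:0
step 3: dist = v0:43,v1:15,v2:inf,v3:32,v4:0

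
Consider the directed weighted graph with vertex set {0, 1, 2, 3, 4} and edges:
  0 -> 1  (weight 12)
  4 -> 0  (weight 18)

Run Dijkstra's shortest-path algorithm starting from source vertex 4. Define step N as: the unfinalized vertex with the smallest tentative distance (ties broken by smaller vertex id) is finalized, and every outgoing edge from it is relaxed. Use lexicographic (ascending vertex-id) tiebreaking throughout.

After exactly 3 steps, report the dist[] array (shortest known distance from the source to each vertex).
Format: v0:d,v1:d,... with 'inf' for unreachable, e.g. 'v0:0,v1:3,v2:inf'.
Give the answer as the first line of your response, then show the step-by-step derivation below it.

v0:18,v1:30,v2:inf,v3:inf,v4:0

step 1: dist = v0:18,v1:inf,v2:inf,v3:inf,v4:0
step 2: dist = v0:18,v1:30,v2:inf,v3:inf,v4:0
step 3: dist = v0:18,v1:30,v2:inf,v3:inf,v4:0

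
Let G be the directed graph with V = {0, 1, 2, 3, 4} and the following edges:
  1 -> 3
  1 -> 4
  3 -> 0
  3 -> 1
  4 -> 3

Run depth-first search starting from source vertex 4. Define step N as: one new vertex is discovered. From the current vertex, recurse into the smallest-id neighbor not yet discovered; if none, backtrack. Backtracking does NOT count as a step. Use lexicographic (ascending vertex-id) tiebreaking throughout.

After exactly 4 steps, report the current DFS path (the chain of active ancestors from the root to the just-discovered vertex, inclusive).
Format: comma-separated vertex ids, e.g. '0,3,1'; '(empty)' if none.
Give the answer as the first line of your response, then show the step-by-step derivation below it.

4,3,1

step 1: discover 4; path=4; order=4
step 2: discover 3; path=4>3; order=4,3
step 3: discover 0; path=4>3>0; order=4,3,0
step 4: discover 1; path=4>3>1; order=4,3,0,1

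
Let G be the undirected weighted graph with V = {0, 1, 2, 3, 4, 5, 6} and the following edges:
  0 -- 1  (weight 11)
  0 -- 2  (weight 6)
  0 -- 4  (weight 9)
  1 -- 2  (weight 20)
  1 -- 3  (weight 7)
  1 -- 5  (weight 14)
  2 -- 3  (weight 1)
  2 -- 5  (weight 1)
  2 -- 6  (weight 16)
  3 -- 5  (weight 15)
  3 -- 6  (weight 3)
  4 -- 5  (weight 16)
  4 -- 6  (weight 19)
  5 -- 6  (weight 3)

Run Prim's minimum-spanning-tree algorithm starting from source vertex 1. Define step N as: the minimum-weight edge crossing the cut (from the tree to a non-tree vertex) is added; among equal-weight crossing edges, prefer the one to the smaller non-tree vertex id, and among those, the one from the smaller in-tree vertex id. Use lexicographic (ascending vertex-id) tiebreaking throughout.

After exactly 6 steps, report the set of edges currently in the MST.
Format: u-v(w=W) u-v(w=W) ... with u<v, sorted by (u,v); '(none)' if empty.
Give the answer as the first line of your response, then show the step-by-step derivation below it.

0-2(w=6) 0-4(w=9) 1-3(w=7) 2-3(w=1) 2-5(w=1) 3-6(w=3)

step 1: add edge 1-3 (w=7); MST = {1-3(w=7)}
step 2: add edge 2-3 (w=1); MST = {1-3(w=7) 2-3(w=1)}
step 3: add edge 2-5 (w=1); MST = {1-3(w=7) 2-3(w=1) 2-5(w=1)}
step 4: add edge 3-6 (w=3); MST = {1-3(w=7) 2-3(w=1) 2-5(w=1) 3-6(w=3)}
step 5: add edge 0-2 (w=6); MST = {0-2(w=6) 1-3(w=7) 2-3(w=1) 2-5(w=1) 3-6(w=3)}
step 6: add edge 0-4 (w=9); MST = {0-2(w=6) 0-4(w=9) 1-3(w=7) 2-3(w=1) 2-5(w=1) 3-6(w=3)}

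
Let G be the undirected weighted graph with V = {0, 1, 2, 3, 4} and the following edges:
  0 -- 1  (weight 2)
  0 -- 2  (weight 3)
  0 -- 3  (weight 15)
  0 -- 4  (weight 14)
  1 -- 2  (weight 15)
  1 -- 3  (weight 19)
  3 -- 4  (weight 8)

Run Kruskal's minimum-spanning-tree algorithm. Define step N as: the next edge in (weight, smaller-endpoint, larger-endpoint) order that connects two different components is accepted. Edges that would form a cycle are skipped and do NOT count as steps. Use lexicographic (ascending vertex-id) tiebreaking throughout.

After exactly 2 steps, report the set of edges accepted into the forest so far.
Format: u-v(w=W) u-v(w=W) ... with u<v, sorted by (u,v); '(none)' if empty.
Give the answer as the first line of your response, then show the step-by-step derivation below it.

0-1(w=2) 0-2(w=3)

step 1: add edge 0-1 (w=2); MST = {0-1(w=2)}
step 2: add edge 0-2 (w=3); MST = {0-1(w=2) 0-2(w=3)}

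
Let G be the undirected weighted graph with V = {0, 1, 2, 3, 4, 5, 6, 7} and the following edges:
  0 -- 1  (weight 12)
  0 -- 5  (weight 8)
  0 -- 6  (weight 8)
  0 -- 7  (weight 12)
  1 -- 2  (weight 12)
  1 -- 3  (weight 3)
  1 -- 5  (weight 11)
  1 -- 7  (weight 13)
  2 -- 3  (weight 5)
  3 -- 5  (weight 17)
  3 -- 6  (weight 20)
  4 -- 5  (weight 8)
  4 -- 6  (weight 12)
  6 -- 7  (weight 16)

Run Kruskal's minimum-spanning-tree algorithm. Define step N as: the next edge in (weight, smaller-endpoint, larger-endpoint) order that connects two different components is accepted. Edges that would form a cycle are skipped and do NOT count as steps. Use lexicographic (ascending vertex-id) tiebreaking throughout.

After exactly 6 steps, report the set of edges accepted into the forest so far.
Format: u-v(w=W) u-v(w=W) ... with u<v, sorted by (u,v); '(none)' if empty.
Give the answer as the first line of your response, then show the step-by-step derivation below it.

0-5(w=8) 0-6(w=8) 1-3(w=3) 1-5(w=11) 2-3(w=5) 4-5(w=8)

step 1: add edge 1-3 (w=3); MST = {1-3(w=3)}
step 2: add edge 2-3 (w=5); MST = {1-3(w=3) 2-3(w=5)}
step 3: add edge 0-5 (w=8); MST = {0-5(w=8) 1-3(w=3) 2-3(w=5)}
step 4: add edge 0-6 (w=8); MST = {0-5(w=8) 0-6(w=8) 1-3(w=3) 2-3(w=5)}
step 5: add edge 4-5 (w=8); MST = {0-5(w=8) 0-6(w=8) 1-3(w=3) 2-3(w=5) 4-5(w=8)}
step 6: add edge 1-5 (w=11); MST = {0-5(w=8) 0-6(w=8) 1-3(w=3) 1-5(w=11) 2-3(w=5) 4-5(w=8)}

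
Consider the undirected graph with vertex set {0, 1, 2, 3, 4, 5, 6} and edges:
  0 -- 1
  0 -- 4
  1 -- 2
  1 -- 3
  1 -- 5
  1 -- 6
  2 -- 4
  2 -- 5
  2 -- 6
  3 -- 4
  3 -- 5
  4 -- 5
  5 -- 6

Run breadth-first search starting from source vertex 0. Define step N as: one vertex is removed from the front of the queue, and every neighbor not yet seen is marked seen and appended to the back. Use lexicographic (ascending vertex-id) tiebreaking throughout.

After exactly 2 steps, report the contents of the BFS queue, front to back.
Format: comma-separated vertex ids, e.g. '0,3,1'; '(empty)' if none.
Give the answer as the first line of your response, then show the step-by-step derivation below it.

4,2,3,5,6

step 1: dequeue 0; queue=[1,4]; order=0
step 2: dequeue 1; queue=[4,2,3,5,6]; order=0,1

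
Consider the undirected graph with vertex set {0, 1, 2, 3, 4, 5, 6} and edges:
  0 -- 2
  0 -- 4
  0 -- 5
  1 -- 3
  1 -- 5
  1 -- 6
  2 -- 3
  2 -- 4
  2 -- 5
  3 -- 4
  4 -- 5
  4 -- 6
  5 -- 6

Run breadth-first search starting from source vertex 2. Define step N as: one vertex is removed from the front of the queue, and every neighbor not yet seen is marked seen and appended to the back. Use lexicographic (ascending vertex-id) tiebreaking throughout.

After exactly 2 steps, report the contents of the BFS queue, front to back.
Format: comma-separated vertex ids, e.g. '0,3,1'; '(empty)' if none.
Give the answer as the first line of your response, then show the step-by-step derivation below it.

3,4,5

step 1: dequeue 2; queue=[0,3,4,5]; order=2
step 2: dequeue 0; queue=[3,4,5]; order=2,0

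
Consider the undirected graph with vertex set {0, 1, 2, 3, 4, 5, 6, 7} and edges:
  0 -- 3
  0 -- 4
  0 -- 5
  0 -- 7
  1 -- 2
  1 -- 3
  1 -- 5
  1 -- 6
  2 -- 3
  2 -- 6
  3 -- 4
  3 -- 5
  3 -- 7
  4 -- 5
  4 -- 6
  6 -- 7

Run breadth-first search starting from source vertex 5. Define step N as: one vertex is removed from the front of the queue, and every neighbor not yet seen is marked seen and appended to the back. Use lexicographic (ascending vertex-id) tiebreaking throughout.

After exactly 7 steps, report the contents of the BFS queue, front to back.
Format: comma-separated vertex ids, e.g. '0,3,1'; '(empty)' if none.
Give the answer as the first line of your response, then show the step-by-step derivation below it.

6

step 1: dequeue 5; queue=[0,1,3,4]; order=5
step 2: dequeue 0; queue=[1,3,4,7]; order=5,0
step 3: dequeue 1; queue=[3,4,7,2,6]; order=5,0,1
step 4: dequeue 3; queue=[4,7,2,6]; order=5,0,1,3
step 5: dequeue 4; queue=[7,2,6]; order=5,0,1,3,4
step 6: dequeue 7; queue=[2,6]; order=5,0,1,3,4,7
step 7: dequeue 2; queue=[6]; order=5,0,1,3,4,7,2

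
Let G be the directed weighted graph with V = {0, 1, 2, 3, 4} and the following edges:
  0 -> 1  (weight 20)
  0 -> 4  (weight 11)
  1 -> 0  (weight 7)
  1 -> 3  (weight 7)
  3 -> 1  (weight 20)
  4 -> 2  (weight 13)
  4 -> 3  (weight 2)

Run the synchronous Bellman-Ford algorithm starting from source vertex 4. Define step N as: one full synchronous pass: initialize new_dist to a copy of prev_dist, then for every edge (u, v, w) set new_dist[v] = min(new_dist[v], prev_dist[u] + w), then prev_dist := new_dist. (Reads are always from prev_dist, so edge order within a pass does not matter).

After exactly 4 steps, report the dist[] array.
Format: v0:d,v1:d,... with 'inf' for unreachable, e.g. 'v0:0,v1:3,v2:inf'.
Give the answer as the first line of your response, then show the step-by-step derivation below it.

v0:29,v1:22,v2:13,v3:2,v4:0

step 1: dist = v0:inf,v1:inf,v2:13,v3:2,v4:0
step 2: dist = v0:inf,v1:22,v2:13,v3:2,v4:0
step 3: dist = v0:29,v1:22,v2:13,v3:2,v4:0
step 4: dist = v0:29,v1:22,v2:13,v3:2,v4:0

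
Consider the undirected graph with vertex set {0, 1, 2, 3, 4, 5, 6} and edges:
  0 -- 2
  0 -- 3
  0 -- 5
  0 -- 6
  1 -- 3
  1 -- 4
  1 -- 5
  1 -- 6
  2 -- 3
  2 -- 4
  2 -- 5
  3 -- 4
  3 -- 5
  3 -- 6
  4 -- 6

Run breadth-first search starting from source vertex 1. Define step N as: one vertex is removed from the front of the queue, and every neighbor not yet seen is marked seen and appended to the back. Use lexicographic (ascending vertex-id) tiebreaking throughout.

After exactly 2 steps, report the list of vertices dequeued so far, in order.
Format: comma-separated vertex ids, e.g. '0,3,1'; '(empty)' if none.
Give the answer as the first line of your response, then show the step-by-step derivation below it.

1,3

step 1: dequeue 1; queue=[3,4,5,6]; order=1
step 2: dequeue 3; queue=[4,5,6,0,2]; order=1,3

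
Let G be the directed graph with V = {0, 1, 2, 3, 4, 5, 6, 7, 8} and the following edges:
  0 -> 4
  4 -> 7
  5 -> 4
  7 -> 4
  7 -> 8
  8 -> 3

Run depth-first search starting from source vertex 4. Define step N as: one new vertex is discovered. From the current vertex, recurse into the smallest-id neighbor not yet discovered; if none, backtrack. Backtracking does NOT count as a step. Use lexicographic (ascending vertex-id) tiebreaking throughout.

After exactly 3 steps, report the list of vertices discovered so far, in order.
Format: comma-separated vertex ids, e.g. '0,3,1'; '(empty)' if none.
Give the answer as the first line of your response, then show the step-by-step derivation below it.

4,7,8

step 1: discover 4; path=4; order=4
step 2: discover 7; path=4>7; order=4,7
step 3: discover 8; path=4>7>8; order=4,7,8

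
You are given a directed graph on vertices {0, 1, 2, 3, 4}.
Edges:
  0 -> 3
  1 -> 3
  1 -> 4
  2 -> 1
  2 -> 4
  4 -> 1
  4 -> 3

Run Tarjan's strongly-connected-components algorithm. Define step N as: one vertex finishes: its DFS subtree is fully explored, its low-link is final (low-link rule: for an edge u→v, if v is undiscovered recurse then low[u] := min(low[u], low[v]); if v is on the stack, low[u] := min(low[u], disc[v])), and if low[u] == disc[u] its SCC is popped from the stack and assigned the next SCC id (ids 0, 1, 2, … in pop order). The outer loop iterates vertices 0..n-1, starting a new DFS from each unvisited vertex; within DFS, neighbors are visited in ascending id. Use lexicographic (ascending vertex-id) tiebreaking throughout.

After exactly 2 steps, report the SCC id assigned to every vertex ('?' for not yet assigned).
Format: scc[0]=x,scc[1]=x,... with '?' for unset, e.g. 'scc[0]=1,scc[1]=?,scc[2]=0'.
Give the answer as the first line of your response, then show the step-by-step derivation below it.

scc[0]=1,scc[1]=?,scc[2]=?,scc[3]=0,scc[4]=?

step 1: low=(low[0]=0,low[1]=?,low[2]=?,low[3]=1,low[4]=?); scc=(scc[0]=?,scc[1]=?,scc[2]=?,scc[3]=0,scc[4]=?)
step 2: low=(low[0]=0,low[1]=?,low[2]=?,low[3]=1,low[4]=?); scc=(scc[0]=1,scc[1]=?,scc[2]=?,scc[3]=0,scc[4]=?)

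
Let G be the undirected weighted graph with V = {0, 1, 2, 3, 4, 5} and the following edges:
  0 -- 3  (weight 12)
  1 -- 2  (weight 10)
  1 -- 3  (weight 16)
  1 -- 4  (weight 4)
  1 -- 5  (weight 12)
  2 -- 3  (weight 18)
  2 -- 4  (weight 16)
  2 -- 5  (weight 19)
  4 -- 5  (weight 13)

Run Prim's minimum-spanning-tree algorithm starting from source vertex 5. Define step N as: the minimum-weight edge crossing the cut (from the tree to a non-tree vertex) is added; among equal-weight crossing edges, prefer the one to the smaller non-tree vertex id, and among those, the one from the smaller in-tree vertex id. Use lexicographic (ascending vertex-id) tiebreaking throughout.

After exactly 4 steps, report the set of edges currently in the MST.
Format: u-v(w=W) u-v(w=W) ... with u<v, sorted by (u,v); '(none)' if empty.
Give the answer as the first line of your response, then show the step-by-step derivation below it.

1-2(w=10) 1-3(w=16) 1-4(w=4) 1-5(w=12)

step 1: add edge 1-5 (w=12); MST = {1-5(w=12)}
step 2: add edge 1-4 (w=4); MST = {1-4(w=4) 1-5(w=12)}
step 3: add edge 1-2 (w=10); MST = {1-2(w=10) 1-4(w=4) 1-5(w=12)}
step 4: add edge 1-3 (w=16); MST = {1-2(w=10) 1-3(w=16) 1-4(w=4) 1-5(w=12)}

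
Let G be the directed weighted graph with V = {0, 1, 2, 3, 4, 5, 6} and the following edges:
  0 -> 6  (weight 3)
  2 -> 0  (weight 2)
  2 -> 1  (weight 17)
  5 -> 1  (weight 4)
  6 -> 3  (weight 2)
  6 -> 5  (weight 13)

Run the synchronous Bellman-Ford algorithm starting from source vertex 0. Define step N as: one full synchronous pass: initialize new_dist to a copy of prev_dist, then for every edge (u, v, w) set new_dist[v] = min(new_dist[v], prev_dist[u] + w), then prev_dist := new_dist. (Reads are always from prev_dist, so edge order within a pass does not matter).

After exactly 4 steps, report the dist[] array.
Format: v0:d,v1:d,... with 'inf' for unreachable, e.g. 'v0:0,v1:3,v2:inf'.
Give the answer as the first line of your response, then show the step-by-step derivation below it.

v0:0,v1:20,v2:inf,v3:5,v4:inf,v5:16,v6:3

step 1: dist = v0:0,v1:inf,v2:inf,v3:inf,v4:inf,v5:inf,v6:3
step 2: dist = v0:0,v1:inf,v2:inf,v3:5,v4:inf,v5:16,v6:3
step 3: dist = v0:0,v1:20,v2:inf,v3:5,v4:inf,v5:16,v6:3
step 4: dist = v0:0,v1:20,v2:inf,v3:5,v4:inf,v5:16,v6:3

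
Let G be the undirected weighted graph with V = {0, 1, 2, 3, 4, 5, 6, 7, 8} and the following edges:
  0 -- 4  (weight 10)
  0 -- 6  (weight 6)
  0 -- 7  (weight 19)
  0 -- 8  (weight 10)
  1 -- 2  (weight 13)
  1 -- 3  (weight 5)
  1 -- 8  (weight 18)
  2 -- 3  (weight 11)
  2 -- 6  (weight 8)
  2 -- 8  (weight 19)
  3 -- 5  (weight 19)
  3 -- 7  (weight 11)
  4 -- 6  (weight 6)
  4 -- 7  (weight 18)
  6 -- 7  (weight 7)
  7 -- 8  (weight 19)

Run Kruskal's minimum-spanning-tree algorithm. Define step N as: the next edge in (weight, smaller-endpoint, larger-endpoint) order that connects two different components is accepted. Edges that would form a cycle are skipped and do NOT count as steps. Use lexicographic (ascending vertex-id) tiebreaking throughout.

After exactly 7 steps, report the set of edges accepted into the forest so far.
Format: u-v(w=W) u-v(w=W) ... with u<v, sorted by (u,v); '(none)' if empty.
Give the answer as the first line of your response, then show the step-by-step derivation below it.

0-6(w=6) 0-8(w=10) 1-3(w=5) 2-3(w=11) 2-6(w=8) 4-6(w=6) 6-7(w=7)

step 1: add edge 1-3 (w=5); MST = {1-3(w=5)}
step 2: add edge 0-6 (w=6); MST = {0-6(w=6) 1-3(w=5)}
step 3: add edge 4-6 (w=6); MST = {0-6(w=6) 1-3(w=5) 4-6(w=6)}
step 4: add edge 6-7 (w=7); MST = {0-6(w=6) 1-3(w=5) 4-6(w=6) 6-7(w=7)}
step 5: add edge 2-6 (w=8); MST = {0-6(w=6) 1-3(w=5) 2-6(w=8) 4-6(w=6) 6-7(w=7)}
step 6: add edge 0-8 (w=10); MST = {0-6(w=6) 0-8(w=10) 1-3(w=5) 2-6(w=8) 4-6(w=6) 6-7(w=7)}
step 7: add edge 2-3 (w=11); MST = {0-6(w=6) 0-8(w=10) 1-3(w=5) 2-3(w=11) 2-6(w=8) 4-6(w=6) 6-7(w=7)}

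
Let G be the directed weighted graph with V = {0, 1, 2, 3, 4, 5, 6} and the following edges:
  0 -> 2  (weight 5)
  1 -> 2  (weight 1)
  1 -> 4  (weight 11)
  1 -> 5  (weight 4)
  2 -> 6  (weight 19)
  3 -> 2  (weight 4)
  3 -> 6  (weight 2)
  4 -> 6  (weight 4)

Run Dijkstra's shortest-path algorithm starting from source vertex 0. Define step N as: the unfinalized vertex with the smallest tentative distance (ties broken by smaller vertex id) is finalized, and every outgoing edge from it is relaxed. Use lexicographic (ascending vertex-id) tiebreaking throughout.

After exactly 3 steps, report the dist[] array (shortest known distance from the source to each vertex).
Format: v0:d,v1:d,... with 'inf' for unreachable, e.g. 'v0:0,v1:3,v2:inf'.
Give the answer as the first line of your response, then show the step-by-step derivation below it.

v0:0,v1:inf,v2:5,v3:inf,v4:inf,v5:inf,v6:24

step 1: dist = v0:0,v1:inf,v2:5,v3:inf,v4:inf,v5:inf,v6:inf
step 2: dist = v0:0,v1:inf,v2:5,v3:inf,v4:inf,v5:inf,v6:24
step 3: dist = v0:0,v1:inf,v2:5,v3:inf,v4:inf,v5:inf,v6:24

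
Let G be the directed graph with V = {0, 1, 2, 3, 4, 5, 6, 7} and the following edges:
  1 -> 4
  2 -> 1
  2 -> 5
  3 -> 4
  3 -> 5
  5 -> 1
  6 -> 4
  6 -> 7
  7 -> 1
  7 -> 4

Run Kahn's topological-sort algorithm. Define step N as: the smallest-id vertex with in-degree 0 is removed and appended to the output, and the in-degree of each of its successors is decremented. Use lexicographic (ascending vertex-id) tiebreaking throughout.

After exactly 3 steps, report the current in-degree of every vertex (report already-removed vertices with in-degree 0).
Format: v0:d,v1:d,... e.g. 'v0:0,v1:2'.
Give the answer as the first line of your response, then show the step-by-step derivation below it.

v0:0,v1:2,v2:0,v3:0,v4:3,v5:0,v6:0,v7:1

step 1: output 0; order=[0]; indeg=(0,3,0,0,4,2,0,1)
step 2: output 2; order=[0,2]; indeg=(0,2,0,0,4,1,0,1)
step 3: output 3; order=[0,2,3]; indeg=(0,2,0,0,3,0,0,1)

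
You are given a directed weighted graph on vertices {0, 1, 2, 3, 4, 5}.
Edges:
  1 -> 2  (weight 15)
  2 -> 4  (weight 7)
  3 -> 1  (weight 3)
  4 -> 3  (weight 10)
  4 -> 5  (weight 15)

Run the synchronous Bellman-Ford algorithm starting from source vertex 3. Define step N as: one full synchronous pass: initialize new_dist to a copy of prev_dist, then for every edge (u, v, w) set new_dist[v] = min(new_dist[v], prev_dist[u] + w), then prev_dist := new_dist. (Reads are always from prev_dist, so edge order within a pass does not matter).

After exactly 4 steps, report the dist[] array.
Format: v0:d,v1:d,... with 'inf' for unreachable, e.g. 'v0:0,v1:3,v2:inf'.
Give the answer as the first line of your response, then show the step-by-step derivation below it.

v0:inf,v1:3,v2:18,v3:0,v4:25,v5:40

step 1: dist = v0:inf,v1:3,v2:inf,v3:0,v4:inf,v5:inf
step 2: dist = v0:inf,v1:3,v2:18,v3:0,v4:inf,v5:inf
step 3: dist = v0:inf,v1:3,v2:18,v3:0,v4:25,v5:inf
step 4: dist = v0:inf,v1:3,v2:18,v3:0,v4:25,v5:40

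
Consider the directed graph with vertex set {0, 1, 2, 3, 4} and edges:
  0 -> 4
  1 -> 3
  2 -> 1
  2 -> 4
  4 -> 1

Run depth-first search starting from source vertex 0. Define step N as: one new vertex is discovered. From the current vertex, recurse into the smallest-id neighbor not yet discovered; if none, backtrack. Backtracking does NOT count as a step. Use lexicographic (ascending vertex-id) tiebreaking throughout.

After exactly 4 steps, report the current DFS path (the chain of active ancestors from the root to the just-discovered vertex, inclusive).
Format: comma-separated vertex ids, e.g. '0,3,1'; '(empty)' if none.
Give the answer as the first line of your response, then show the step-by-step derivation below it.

0,4,1,3

step 1: discover 0; path=0; order=0
step 2: discover 4; path=0>4; order=0,4
step 3: discover 1; path=0>4>1; order=0,4,1
step 4: discover 3; path=0>4>1>3; order=0,4,1,3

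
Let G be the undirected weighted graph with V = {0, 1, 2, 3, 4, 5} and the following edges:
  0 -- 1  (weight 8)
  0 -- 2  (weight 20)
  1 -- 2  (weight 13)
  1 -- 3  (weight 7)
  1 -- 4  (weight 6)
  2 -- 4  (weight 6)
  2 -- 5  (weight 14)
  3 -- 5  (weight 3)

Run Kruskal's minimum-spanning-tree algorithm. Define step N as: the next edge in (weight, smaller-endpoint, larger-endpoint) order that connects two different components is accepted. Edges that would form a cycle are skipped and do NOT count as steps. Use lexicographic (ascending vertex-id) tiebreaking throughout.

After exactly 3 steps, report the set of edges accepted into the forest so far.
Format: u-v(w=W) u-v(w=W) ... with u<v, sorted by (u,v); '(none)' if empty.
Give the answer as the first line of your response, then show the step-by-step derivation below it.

1-4(w=6) 2-4(w=6) 3-5(w=3)

step 1: add edge 3-5 (w=3); MST = {3-5(w=3)}
step 2: add edge 1-4 (w=6); MST = {1-4(w=6) 3-5(w=3)}
step 3: add edge 2-4 (w=6); MST = {1-4(w=6) 2-4(w=6) 3-5(w=3)}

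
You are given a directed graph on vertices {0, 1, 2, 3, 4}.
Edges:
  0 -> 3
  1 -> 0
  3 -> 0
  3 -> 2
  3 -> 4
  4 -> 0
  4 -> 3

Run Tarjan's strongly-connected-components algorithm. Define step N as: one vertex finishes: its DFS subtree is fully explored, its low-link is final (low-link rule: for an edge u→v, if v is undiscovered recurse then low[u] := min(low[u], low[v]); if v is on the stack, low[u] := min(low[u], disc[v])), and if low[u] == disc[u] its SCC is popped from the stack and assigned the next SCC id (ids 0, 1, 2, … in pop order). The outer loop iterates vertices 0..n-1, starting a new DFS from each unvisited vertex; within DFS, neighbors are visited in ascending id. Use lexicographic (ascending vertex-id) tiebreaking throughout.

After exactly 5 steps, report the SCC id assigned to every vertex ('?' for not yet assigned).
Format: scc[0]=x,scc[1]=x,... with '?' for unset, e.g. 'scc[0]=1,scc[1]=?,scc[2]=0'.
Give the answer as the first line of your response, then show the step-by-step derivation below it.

scc[0]=1,scc[1]=2,scc[2]=0,scc[3]=1,scc[4]=1

step 1: low=(low[0]=0,low[1]=?,low[2]=2,low[3]=0,low[4]=?); scc=(scc[0]=?,scc[1]=?,scc[2]=0,scc[3]=?,scc[4]=?)
step 2: low=(low[0]=0,low[1]=?,low[2]=2,low[3]=0,low[4]=0); scc=(scc[0]=?,scc[1]=?,scc[2]=0,scc[3]=?,scc[4]=?)
step 3: low=(low[0]=0,low[1]=?,low[2]=2,low[3]=0,low[4]=0); scc=(scc[0]=?,scc[1]=?,scc[2]=0,scc[3]=?,scc[4]=?)
step 4: low=(low[0]=0,low[1]=?,low[2]=2,low[3]=0,low[4]=0); scc=(scc[0]=1,scc[1]=?,scc[2]=0,scc[3]=1,scc[4]=1)
step 5: low=(low[0]=0,low[1]=4,low[2]=2,low[3]=0,low[4]=0); scc=(scc[0]=1,scc[1]=2,scc[2]=0,scc[3]=1,scc[4]=1)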